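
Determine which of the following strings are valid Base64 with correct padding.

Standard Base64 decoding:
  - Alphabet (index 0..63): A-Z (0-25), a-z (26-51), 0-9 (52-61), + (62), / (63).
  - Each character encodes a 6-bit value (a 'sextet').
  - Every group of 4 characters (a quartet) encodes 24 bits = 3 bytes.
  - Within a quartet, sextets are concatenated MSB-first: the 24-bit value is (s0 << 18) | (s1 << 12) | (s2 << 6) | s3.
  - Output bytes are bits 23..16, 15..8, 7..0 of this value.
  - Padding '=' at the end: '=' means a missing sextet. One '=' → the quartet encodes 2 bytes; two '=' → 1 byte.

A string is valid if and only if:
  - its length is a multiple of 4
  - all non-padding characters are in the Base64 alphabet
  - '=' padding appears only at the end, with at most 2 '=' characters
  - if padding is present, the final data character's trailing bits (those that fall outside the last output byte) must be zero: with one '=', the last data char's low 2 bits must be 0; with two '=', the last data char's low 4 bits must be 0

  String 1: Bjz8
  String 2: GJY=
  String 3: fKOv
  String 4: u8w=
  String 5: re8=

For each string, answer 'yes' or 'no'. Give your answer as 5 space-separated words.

Answer: yes yes yes yes yes

Derivation:
String 1: 'Bjz8' → valid
String 2: 'GJY=' → valid
String 3: 'fKOv' → valid
String 4: 'u8w=' → valid
String 5: 're8=' → valid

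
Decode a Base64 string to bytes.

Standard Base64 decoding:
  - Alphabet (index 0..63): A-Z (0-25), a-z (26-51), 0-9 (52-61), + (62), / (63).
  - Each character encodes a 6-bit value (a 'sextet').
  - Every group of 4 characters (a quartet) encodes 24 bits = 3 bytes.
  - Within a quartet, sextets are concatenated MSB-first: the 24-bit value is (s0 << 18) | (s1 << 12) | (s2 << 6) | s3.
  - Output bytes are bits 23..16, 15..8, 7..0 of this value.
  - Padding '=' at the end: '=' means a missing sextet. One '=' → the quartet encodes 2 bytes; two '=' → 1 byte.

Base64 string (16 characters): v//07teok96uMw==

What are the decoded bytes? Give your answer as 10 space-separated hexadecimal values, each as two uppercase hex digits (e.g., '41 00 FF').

After char 0 ('v'=47): chars_in_quartet=1 acc=0x2F bytes_emitted=0
After char 1 ('/'=63): chars_in_quartet=2 acc=0xBFF bytes_emitted=0
After char 2 ('/'=63): chars_in_quartet=3 acc=0x2FFFF bytes_emitted=0
After char 3 ('0'=52): chars_in_quartet=4 acc=0xBFFFF4 -> emit BF FF F4, reset; bytes_emitted=3
After char 4 ('7'=59): chars_in_quartet=1 acc=0x3B bytes_emitted=3
After char 5 ('t'=45): chars_in_quartet=2 acc=0xEED bytes_emitted=3
After char 6 ('e'=30): chars_in_quartet=3 acc=0x3BB5E bytes_emitted=3
After char 7 ('o'=40): chars_in_quartet=4 acc=0xEED7A8 -> emit EE D7 A8, reset; bytes_emitted=6
After char 8 ('k'=36): chars_in_quartet=1 acc=0x24 bytes_emitted=6
After char 9 ('9'=61): chars_in_quartet=2 acc=0x93D bytes_emitted=6
After char 10 ('6'=58): chars_in_quartet=3 acc=0x24F7A bytes_emitted=6
After char 11 ('u'=46): chars_in_quartet=4 acc=0x93DEAE -> emit 93 DE AE, reset; bytes_emitted=9
After char 12 ('M'=12): chars_in_quartet=1 acc=0xC bytes_emitted=9
After char 13 ('w'=48): chars_in_quartet=2 acc=0x330 bytes_emitted=9
Padding '==': partial quartet acc=0x330 -> emit 33; bytes_emitted=10

Answer: BF FF F4 EE D7 A8 93 DE AE 33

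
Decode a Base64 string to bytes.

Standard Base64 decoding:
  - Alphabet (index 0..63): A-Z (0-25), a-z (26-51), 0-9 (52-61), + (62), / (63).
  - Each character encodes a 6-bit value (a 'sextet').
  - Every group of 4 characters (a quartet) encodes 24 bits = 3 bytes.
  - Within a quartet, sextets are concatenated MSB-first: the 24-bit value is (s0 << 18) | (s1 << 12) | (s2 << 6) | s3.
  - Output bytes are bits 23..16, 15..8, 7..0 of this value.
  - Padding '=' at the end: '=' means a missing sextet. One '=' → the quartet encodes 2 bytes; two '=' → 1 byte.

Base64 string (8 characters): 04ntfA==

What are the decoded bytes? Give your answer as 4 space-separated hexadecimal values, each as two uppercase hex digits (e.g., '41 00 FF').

Answer: D3 89 ED 7C

Derivation:
After char 0 ('0'=52): chars_in_quartet=1 acc=0x34 bytes_emitted=0
After char 1 ('4'=56): chars_in_quartet=2 acc=0xD38 bytes_emitted=0
After char 2 ('n'=39): chars_in_quartet=3 acc=0x34E27 bytes_emitted=0
After char 3 ('t'=45): chars_in_quartet=4 acc=0xD389ED -> emit D3 89 ED, reset; bytes_emitted=3
After char 4 ('f'=31): chars_in_quartet=1 acc=0x1F bytes_emitted=3
After char 5 ('A'=0): chars_in_quartet=2 acc=0x7C0 bytes_emitted=3
Padding '==': partial quartet acc=0x7C0 -> emit 7C; bytes_emitted=4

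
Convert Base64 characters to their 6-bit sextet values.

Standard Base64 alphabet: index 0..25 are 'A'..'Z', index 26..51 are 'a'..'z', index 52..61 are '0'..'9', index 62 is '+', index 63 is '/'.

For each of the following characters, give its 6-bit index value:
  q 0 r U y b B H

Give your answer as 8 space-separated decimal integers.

Answer: 42 52 43 20 50 27 1 7

Derivation:
'q': a..z range, 26 + ord('q') − ord('a') = 42
'0': 0..9 range, 52 + ord('0') − ord('0') = 52
'r': a..z range, 26 + ord('r') − ord('a') = 43
'U': A..Z range, ord('U') − ord('A') = 20
'y': a..z range, 26 + ord('y') − ord('a') = 50
'b': a..z range, 26 + ord('b') − ord('a') = 27
'B': A..Z range, ord('B') − ord('A') = 1
'H': A..Z range, ord('H') − ord('A') = 7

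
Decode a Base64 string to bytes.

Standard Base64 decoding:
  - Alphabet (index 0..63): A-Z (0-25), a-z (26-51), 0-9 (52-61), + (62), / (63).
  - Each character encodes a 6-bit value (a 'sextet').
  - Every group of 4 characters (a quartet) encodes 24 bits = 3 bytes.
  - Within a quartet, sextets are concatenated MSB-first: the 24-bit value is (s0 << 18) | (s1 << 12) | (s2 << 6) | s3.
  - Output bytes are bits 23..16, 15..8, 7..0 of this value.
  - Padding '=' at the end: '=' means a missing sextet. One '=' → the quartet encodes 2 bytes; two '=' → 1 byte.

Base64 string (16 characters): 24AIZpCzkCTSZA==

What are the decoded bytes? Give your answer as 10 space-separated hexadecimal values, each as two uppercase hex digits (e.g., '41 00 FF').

Answer: DB 80 08 66 90 B3 90 24 D2 64

Derivation:
After char 0 ('2'=54): chars_in_quartet=1 acc=0x36 bytes_emitted=0
After char 1 ('4'=56): chars_in_quartet=2 acc=0xDB8 bytes_emitted=0
After char 2 ('A'=0): chars_in_quartet=3 acc=0x36E00 bytes_emitted=0
After char 3 ('I'=8): chars_in_quartet=4 acc=0xDB8008 -> emit DB 80 08, reset; bytes_emitted=3
After char 4 ('Z'=25): chars_in_quartet=1 acc=0x19 bytes_emitted=3
After char 5 ('p'=41): chars_in_quartet=2 acc=0x669 bytes_emitted=3
After char 6 ('C'=2): chars_in_quartet=3 acc=0x19A42 bytes_emitted=3
After char 7 ('z'=51): chars_in_quartet=4 acc=0x6690B3 -> emit 66 90 B3, reset; bytes_emitted=6
After char 8 ('k'=36): chars_in_quartet=1 acc=0x24 bytes_emitted=6
After char 9 ('C'=2): chars_in_quartet=2 acc=0x902 bytes_emitted=6
After char 10 ('T'=19): chars_in_quartet=3 acc=0x24093 bytes_emitted=6
After char 11 ('S'=18): chars_in_quartet=4 acc=0x9024D2 -> emit 90 24 D2, reset; bytes_emitted=9
After char 12 ('Z'=25): chars_in_quartet=1 acc=0x19 bytes_emitted=9
After char 13 ('A'=0): chars_in_quartet=2 acc=0x640 bytes_emitted=9
Padding '==': partial quartet acc=0x640 -> emit 64; bytes_emitted=10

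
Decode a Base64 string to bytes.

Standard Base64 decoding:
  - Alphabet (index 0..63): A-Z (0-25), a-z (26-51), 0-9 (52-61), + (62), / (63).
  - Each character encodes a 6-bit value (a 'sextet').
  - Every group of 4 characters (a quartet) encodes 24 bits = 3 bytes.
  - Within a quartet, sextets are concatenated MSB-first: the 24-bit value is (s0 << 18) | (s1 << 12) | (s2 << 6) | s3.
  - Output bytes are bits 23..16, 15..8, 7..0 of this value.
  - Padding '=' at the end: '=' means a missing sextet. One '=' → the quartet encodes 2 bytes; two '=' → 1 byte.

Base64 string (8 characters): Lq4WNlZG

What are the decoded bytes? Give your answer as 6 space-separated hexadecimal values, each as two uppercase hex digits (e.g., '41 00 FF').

After char 0 ('L'=11): chars_in_quartet=1 acc=0xB bytes_emitted=0
After char 1 ('q'=42): chars_in_quartet=2 acc=0x2EA bytes_emitted=0
After char 2 ('4'=56): chars_in_quartet=3 acc=0xBAB8 bytes_emitted=0
After char 3 ('W'=22): chars_in_quartet=4 acc=0x2EAE16 -> emit 2E AE 16, reset; bytes_emitted=3
After char 4 ('N'=13): chars_in_quartet=1 acc=0xD bytes_emitted=3
After char 5 ('l'=37): chars_in_quartet=2 acc=0x365 bytes_emitted=3
After char 6 ('Z'=25): chars_in_quartet=3 acc=0xD959 bytes_emitted=3
After char 7 ('G'=6): chars_in_quartet=4 acc=0x365646 -> emit 36 56 46, reset; bytes_emitted=6

Answer: 2E AE 16 36 56 46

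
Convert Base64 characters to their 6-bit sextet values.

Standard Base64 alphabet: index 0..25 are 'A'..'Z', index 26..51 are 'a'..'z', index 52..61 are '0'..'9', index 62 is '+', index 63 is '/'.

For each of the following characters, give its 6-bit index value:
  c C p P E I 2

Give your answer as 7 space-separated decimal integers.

'c': a..z range, 26 + ord('c') − ord('a') = 28
'C': A..Z range, ord('C') − ord('A') = 2
'p': a..z range, 26 + ord('p') − ord('a') = 41
'P': A..Z range, ord('P') − ord('A') = 15
'E': A..Z range, ord('E') − ord('A') = 4
'I': A..Z range, ord('I') − ord('A') = 8
'2': 0..9 range, 52 + ord('2') − ord('0') = 54

Answer: 28 2 41 15 4 8 54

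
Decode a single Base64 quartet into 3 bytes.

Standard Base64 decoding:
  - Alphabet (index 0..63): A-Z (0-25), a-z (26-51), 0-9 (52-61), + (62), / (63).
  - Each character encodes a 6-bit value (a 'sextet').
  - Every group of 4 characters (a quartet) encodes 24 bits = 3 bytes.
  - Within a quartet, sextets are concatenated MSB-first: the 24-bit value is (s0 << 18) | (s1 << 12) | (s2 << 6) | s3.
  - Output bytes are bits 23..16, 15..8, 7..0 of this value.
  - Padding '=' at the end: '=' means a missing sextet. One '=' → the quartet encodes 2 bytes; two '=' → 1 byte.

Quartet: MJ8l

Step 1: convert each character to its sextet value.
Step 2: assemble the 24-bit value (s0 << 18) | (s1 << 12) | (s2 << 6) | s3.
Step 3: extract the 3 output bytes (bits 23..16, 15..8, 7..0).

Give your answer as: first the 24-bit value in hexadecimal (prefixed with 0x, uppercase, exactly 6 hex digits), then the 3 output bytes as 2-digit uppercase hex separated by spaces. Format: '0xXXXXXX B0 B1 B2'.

Sextets: M=12, J=9, 8=60, l=37
24-bit: (12<<18) | (9<<12) | (60<<6) | 37
      = 0x300000 | 0x009000 | 0x000F00 | 0x000025
      = 0x309F25
Bytes: (v>>16)&0xFF=30, (v>>8)&0xFF=9F, v&0xFF=25

Answer: 0x309F25 30 9F 25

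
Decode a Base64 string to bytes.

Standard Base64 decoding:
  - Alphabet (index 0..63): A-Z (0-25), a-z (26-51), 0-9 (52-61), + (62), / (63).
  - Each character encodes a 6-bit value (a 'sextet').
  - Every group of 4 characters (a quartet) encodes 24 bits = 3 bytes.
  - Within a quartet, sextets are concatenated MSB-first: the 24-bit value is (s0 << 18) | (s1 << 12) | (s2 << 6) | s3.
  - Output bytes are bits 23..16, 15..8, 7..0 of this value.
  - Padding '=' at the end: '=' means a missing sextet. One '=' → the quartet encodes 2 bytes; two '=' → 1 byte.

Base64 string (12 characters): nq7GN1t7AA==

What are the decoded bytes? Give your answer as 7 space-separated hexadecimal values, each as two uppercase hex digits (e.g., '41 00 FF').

After char 0 ('n'=39): chars_in_quartet=1 acc=0x27 bytes_emitted=0
After char 1 ('q'=42): chars_in_quartet=2 acc=0x9EA bytes_emitted=0
After char 2 ('7'=59): chars_in_quartet=3 acc=0x27ABB bytes_emitted=0
After char 3 ('G'=6): chars_in_quartet=4 acc=0x9EAEC6 -> emit 9E AE C6, reset; bytes_emitted=3
After char 4 ('N'=13): chars_in_quartet=1 acc=0xD bytes_emitted=3
After char 5 ('1'=53): chars_in_quartet=2 acc=0x375 bytes_emitted=3
After char 6 ('t'=45): chars_in_quartet=3 acc=0xDD6D bytes_emitted=3
After char 7 ('7'=59): chars_in_quartet=4 acc=0x375B7B -> emit 37 5B 7B, reset; bytes_emitted=6
After char 8 ('A'=0): chars_in_quartet=1 acc=0x0 bytes_emitted=6
After char 9 ('A'=0): chars_in_quartet=2 acc=0x0 bytes_emitted=6
Padding '==': partial quartet acc=0x0 -> emit 00; bytes_emitted=7

Answer: 9E AE C6 37 5B 7B 00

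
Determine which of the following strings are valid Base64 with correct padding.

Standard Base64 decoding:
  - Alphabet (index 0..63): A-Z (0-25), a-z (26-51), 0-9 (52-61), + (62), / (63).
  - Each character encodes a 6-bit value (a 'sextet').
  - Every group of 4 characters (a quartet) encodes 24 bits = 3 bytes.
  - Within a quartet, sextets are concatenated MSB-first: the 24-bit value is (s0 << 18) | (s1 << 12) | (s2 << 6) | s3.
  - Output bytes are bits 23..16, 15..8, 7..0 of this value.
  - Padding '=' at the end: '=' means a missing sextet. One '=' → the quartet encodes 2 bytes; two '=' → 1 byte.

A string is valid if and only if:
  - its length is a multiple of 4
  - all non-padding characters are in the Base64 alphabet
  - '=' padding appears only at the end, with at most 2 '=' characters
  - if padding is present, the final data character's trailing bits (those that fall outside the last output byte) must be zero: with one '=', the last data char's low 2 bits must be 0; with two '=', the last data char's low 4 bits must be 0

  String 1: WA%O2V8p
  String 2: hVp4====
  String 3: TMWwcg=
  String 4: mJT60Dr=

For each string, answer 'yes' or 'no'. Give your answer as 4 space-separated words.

Answer: no no no no

Derivation:
String 1: 'WA%O2V8p' → invalid (bad char(s): ['%'])
String 2: 'hVp4====' → invalid (4 pad chars (max 2))
String 3: 'TMWwcg=' → invalid (len=7 not mult of 4)
String 4: 'mJT60Dr=' → invalid (bad trailing bits)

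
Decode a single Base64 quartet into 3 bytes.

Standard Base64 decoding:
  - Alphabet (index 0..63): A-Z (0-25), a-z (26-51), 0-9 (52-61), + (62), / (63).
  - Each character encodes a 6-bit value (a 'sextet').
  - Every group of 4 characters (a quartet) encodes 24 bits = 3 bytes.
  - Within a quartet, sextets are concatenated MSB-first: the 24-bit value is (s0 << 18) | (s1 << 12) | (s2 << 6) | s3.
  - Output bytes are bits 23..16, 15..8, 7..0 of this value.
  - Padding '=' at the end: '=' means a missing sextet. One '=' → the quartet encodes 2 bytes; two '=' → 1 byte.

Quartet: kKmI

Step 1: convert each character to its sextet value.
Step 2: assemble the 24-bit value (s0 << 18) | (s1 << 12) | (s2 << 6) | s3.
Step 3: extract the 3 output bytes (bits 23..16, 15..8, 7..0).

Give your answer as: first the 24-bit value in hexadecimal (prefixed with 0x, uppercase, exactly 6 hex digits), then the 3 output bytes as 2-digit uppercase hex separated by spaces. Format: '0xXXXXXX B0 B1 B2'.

Answer: 0x90A988 90 A9 88

Derivation:
Sextets: k=36, K=10, m=38, I=8
24-bit: (36<<18) | (10<<12) | (38<<6) | 8
      = 0x900000 | 0x00A000 | 0x000980 | 0x000008
      = 0x90A988
Bytes: (v>>16)&0xFF=90, (v>>8)&0xFF=A9, v&0xFF=88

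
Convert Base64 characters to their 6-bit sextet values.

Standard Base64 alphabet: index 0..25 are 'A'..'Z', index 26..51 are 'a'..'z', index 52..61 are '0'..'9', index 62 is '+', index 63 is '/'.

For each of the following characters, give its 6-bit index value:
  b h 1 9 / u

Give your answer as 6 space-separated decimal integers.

'b': a..z range, 26 + ord('b') − ord('a') = 27
'h': a..z range, 26 + ord('h') − ord('a') = 33
'1': 0..9 range, 52 + ord('1') − ord('0') = 53
'9': 0..9 range, 52 + ord('9') − ord('0') = 61
'/': index 63
'u': a..z range, 26 + ord('u') − ord('a') = 46

Answer: 27 33 53 61 63 46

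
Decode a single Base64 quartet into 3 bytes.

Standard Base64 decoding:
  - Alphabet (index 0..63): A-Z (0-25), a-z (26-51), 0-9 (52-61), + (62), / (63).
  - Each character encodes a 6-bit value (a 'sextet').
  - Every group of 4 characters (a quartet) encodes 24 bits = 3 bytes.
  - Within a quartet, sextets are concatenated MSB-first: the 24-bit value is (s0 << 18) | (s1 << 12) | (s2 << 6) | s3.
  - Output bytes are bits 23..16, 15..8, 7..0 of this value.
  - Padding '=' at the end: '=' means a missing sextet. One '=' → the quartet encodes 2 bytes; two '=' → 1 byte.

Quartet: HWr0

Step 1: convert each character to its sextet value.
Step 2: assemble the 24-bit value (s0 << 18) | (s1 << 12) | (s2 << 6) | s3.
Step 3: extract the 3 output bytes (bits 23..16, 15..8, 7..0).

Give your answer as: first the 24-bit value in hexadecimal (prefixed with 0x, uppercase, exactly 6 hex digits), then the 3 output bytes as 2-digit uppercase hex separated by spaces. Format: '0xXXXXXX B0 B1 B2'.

Answer: 0x1D6AF4 1D 6A F4

Derivation:
Sextets: H=7, W=22, r=43, 0=52
24-bit: (7<<18) | (22<<12) | (43<<6) | 52
      = 0x1C0000 | 0x016000 | 0x000AC0 | 0x000034
      = 0x1D6AF4
Bytes: (v>>16)&0xFF=1D, (v>>8)&0xFF=6A, v&0xFF=F4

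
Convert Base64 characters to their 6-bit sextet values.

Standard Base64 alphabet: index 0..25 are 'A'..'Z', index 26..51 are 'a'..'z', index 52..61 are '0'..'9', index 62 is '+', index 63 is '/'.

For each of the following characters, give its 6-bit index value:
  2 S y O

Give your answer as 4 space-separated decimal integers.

'2': 0..9 range, 52 + ord('2') − ord('0') = 54
'S': A..Z range, ord('S') − ord('A') = 18
'y': a..z range, 26 + ord('y') − ord('a') = 50
'O': A..Z range, ord('O') − ord('A') = 14

Answer: 54 18 50 14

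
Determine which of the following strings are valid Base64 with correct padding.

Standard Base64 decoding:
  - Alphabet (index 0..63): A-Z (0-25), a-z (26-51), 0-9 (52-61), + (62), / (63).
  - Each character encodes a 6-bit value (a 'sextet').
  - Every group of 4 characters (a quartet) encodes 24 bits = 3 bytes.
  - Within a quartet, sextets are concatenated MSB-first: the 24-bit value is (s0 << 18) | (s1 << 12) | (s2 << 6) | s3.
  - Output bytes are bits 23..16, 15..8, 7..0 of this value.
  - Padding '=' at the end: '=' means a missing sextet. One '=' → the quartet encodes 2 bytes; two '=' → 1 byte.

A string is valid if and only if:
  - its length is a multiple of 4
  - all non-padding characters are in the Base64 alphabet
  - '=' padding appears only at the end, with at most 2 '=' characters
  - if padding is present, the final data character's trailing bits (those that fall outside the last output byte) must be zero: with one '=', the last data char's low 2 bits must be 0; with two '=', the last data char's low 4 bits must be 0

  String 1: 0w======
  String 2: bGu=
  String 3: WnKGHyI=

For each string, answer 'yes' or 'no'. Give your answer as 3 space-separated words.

Answer: no no yes

Derivation:
String 1: '0w======' → invalid (6 pad chars (max 2))
String 2: 'bGu=' → invalid (bad trailing bits)
String 3: 'WnKGHyI=' → valid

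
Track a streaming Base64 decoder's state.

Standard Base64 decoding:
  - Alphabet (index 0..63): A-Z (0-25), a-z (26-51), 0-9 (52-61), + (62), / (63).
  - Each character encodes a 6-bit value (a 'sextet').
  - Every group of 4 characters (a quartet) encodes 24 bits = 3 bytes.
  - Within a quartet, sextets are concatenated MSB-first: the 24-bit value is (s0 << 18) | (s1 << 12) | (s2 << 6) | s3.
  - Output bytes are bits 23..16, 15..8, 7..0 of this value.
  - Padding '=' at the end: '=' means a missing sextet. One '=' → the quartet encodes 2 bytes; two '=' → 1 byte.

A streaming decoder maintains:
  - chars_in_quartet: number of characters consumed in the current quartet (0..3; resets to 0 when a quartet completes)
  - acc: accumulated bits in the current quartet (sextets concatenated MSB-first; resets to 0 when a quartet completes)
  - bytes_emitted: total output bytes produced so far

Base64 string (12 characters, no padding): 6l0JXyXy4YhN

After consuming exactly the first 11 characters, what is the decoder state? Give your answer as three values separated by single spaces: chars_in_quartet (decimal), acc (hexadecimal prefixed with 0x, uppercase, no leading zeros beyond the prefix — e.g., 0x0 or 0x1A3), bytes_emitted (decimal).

Answer: 3 0x38621 6

Derivation:
After char 0 ('6'=58): chars_in_quartet=1 acc=0x3A bytes_emitted=0
After char 1 ('l'=37): chars_in_quartet=2 acc=0xEA5 bytes_emitted=0
After char 2 ('0'=52): chars_in_quartet=3 acc=0x3A974 bytes_emitted=0
After char 3 ('J'=9): chars_in_quartet=4 acc=0xEA5D09 -> emit EA 5D 09, reset; bytes_emitted=3
After char 4 ('X'=23): chars_in_quartet=1 acc=0x17 bytes_emitted=3
After char 5 ('y'=50): chars_in_quartet=2 acc=0x5F2 bytes_emitted=3
After char 6 ('X'=23): chars_in_quartet=3 acc=0x17C97 bytes_emitted=3
After char 7 ('y'=50): chars_in_quartet=4 acc=0x5F25F2 -> emit 5F 25 F2, reset; bytes_emitted=6
After char 8 ('4'=56): chars_in_quartet=1 acc=0x38 bytes_emitted=6
After char 9 ('Y'=24): chars_in_quartet=2 acc=0xE18 bytes_emitted=6
After char 10 ('h'=33): chars_in_quartet=3 acc=0x38621 bytes_emitted=6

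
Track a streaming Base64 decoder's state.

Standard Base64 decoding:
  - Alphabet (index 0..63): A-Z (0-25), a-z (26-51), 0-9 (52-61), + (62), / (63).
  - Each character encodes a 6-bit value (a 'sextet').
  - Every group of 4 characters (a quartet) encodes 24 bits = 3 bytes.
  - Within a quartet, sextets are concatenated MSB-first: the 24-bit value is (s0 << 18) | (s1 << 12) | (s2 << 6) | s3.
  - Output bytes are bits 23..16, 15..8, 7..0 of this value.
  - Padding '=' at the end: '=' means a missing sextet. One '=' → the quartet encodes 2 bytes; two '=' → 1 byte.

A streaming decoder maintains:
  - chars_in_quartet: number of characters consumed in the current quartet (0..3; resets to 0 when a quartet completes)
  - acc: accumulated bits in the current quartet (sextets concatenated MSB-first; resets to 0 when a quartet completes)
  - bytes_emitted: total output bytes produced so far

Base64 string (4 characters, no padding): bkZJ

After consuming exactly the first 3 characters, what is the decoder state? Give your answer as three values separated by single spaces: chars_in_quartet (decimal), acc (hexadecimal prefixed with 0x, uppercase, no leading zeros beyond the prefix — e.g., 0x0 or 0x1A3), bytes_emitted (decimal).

Answer: 3 0x1B919 0

Derivation:
After char 0 ('b'=27): chars_in_quartet=1 acc=0x1B bytes_emitted=0
After char 1 ('k'=36): chars_in_quartet=2 acc=0x6E4 bytes_emitted=0
After char 2 ('Z'=25): chars_in_quartet=3 acc=0x1B919 bytes_emitted=0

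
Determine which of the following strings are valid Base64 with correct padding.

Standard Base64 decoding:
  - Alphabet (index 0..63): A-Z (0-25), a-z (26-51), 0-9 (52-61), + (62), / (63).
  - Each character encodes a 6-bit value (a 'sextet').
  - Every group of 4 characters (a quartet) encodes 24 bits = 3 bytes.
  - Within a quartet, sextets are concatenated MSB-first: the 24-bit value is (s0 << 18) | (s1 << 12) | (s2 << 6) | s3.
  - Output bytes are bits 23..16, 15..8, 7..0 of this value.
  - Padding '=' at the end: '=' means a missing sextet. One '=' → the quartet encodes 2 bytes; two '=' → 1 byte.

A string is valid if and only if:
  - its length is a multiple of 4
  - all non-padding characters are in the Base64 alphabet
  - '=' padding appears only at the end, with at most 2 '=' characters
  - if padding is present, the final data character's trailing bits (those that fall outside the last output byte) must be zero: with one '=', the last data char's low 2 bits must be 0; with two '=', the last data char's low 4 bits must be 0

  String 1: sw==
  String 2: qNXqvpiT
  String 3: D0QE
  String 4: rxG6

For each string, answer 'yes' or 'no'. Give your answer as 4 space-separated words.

String 1: 'sw==' → valid
String 2: 'qNXqvpiT' → valid
String 3: 'D0QE' → valid
String 4: 'rxG6' → valid

Answer: yes yes yes yes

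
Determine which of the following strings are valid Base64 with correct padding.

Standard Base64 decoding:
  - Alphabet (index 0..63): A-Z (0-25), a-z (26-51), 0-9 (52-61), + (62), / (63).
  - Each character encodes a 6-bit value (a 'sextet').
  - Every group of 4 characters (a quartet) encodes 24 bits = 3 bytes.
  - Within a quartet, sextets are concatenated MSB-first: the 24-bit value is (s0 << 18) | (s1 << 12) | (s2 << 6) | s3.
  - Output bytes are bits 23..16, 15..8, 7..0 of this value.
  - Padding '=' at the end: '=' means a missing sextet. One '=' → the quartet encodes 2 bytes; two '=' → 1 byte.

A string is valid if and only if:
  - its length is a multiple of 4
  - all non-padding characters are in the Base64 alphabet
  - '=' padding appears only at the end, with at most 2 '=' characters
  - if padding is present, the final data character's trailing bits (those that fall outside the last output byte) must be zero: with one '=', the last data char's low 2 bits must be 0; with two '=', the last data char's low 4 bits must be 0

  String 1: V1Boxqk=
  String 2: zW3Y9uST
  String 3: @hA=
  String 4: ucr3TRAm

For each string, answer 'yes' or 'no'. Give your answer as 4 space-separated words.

String 1: 'V1Boxqk=' → valid
String 2: 'zW3Y9uST' → valid
String 3: '@hA=' → invalid (bad char(s): ['@'])
String 4: 'ucr3TRAm' → valid

Answer: yes yes no yes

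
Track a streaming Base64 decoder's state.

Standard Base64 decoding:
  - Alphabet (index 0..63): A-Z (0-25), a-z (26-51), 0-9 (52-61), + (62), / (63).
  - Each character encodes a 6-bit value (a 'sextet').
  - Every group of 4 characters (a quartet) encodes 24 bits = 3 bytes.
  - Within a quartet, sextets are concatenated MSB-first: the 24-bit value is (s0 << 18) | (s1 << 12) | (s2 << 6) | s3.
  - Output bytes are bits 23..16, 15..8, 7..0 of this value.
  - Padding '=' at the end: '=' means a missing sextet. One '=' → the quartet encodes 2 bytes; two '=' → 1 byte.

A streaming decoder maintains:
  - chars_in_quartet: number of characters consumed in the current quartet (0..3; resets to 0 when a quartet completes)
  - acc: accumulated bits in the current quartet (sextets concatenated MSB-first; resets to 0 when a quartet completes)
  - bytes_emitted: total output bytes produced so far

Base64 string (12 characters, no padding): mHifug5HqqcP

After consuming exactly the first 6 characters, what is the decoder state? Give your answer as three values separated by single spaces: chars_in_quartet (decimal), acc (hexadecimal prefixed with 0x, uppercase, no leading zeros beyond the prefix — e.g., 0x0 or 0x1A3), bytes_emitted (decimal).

Answer: 2 0xBA0 3

Derivation:
After char 0 ('m'=38): chars_in_quartet=1 acc=0x26 bytes_emitted=0
After char 1 ('H'=7): chars_in_quartet=2 acc=0x987 bytes_emitted=0
After char 2 ('i'=34): chars_in_quartet=3 acc=0x261E2 bytes_emitted=0
After char 3 ('f'=31): chars_in_quartet=4 acc=0x98789F -> emit 98 78 9F, reset; bytes_emitted=3
After char 4 ('u'=46): chars_in_quartet=1 acc=0x2E bytes_emitted=3
After char 5 ('g'=32): chars_in_quartet=2 acc=0xBA0 bytes_emitted=3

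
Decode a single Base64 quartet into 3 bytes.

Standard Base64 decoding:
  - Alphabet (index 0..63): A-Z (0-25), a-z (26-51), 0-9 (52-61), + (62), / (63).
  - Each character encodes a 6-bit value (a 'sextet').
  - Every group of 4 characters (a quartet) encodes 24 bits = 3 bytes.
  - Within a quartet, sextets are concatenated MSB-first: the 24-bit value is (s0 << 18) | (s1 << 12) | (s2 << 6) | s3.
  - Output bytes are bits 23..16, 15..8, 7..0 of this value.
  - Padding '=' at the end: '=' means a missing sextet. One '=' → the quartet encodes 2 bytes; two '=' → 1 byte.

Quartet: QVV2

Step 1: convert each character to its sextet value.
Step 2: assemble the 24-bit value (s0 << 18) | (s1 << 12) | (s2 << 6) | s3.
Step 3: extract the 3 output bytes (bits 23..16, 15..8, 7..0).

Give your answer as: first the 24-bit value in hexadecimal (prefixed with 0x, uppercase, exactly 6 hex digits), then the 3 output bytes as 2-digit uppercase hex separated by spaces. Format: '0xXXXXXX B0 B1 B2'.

Answer: 0x415576 41 55 76

Derivation:
Sextets: Q=16, V=21, V=21, 2=54
24-bit: (16<<18) | (21<<12) | (21<<6) | 54
      = 0x400000 | 0x015000 | 0x000540 | 0x000036
      = 0x415576
Bytes: (v>>16)&0xFF=41, (v>>8)&0xFF=55, v&0xFF=76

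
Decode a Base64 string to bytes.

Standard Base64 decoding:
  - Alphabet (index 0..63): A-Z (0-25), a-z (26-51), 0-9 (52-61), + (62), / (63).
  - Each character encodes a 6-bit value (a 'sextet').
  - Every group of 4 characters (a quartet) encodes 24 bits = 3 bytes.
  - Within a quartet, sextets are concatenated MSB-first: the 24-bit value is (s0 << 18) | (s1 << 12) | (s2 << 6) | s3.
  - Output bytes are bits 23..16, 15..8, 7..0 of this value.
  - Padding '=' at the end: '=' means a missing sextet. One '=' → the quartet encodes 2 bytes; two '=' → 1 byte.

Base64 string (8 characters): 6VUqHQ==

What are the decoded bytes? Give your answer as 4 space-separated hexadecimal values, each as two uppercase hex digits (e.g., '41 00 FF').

Answer: E9 55 2A 1D

Derivation:
After char 0 ('6'=58): chars_in_quartet=1 acc=0x3A bytes_emitted=0
After char 1 ('V'=21): chars_in_quartet=2 acc=0xE95 bytes_emitted=0
After char 2 ('U'=20): chars_in_quartet=3 acc=0x3A554 bytes_emitted=0
After char 3 ('q'=42): chars_in_quartet=4 acc=0xE9552A -> emit E9 55 2A, reset; bytes_emitted=3
After char 4 ('H'=7): chars_in_quartet=1 acc=0x7 bytes_emitted=3
After char 5 ('Q'=16): chars_in_quartet=2 acc=0x1D0 bytes_emitted=3
Padding '==': partial quartet acc=0x1D0 -> emit 1D; bytes_emitted=4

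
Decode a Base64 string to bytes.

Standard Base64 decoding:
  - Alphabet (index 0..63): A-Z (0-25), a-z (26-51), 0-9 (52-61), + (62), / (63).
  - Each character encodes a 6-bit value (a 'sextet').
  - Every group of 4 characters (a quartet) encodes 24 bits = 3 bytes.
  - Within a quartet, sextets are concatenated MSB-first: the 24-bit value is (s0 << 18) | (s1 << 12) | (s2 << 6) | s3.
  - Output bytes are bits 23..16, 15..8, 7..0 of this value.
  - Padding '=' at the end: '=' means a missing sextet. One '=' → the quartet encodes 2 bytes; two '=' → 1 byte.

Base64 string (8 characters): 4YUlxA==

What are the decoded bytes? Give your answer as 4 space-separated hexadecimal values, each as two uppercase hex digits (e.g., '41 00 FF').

Answer: E1 85 25 C4

Derivation:
After char 0 ('4'=56): chars_in_quartet=1 acc=0x38 bytes_emitted=0
After char 1 ('Y'=24): chars_in_quartet=2 acc=0xE18 bytes_emitted=0
After char 2 ('U'=20): chars_in_quartet=3 acc=0x38614 bytes_emitted=0
After char 3 ('l'=37): chars_in_quartet=4 acc=0xE18525 -> emit E1 85 25, reset; bytes_emitted=3
After char 4 ('x'=49): chars_in_quartet=1 acc=0x31 bytes_emitted=3
After char 5 ('A'=0): chars_in_quartet=2 acc=0xC40 bytes_emitted=3
Padding '==': partial quartet acc=0xC40 -> emit C4; bytes_emitted=4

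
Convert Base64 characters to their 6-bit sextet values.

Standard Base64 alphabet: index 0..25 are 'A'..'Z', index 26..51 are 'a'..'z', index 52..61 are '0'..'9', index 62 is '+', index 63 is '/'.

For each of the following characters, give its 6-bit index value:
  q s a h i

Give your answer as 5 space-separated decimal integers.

'q': a..z range, 26 + ord('q') − ord('a') = 42
's': a..z range, 26 + ord('s') − ord('a') = 44
'a': a..z range, 26 + ord('a') − ord('a') = 26
'h': a..z range, 26 + ord('h') − ord('a') = 33
'i': a..z range, 26 + ord('i') − ord('a') = 34

Answer: 42 44 26 33 34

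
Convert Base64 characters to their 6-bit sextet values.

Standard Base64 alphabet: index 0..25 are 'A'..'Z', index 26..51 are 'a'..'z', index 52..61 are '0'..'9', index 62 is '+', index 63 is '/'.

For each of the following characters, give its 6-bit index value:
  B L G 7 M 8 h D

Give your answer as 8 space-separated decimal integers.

'B': A..Z range, ord('B') − ord('A') = 1
'L': A..Z range, ord('L') − ord('A') = 11
'G': A..Z range, ord('G') − ord('A') = 6
'7': 0..9 range, 52 + ord('7') − ord('0') = 59
'M': A..Z range, ord('M') − ord('A') = 12
'8': 0..9 range, 52 + ord('8') − ord('0') = 60
'h': a..z range, 26 + ord('h') − ord('a') = 33
'D': A..Z range, ord('D') − ord('A') = 3

Answer: 1 11 6 59 12 60 33 3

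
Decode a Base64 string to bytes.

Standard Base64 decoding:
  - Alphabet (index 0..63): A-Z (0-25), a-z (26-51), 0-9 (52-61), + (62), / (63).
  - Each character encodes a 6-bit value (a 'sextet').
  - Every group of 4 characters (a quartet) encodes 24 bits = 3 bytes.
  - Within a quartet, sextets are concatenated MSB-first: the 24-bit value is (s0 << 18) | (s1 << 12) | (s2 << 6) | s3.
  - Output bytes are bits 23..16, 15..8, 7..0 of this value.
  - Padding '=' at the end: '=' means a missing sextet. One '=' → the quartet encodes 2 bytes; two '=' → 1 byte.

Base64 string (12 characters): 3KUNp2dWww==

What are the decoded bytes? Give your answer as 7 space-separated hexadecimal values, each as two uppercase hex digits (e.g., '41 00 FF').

After char 0 ('3'=55): chars_in_quartet=1 acc=0x37 bytes_emitted=0
After char 1 ('K'=10): chars_in_quartet=2 acc=0xDCA bytes_emitted=0
After char 2 ('U'=20): chars_in_quartet=3 acc=0x37294 bytes_emitted=0
After char 3 ('N'=13): chars_in_quartet=4 acc=0xDCA50D -> emit DC A5 0D, reset; bytes_emitted=3
After char 4 ('p'=41): chars_in_quartet=1 acc=0x29 bytes_emitted=3
After char 5 ('2'=54): chars_in_quartet=2 acc=0xA76 bytes_emitted=3
After char 6 ('d'=29): chars_in_quartet=3 acc=0x29D9D bytes_emitted=3
After char 7 ('W'=22): chars_in_quartet=4 acc=0xA76756 -> emit A7 67 56, reset; bytes_emitted=6
After char 8 ('w'=48): chars_in_quartet=1 acc=0x30 bytes_emitted=6
After char 9 ('w'=48): chars_in_quartet=2 acc=0xC30 bytes_emitted=6
Padding '==': partial quartet acc=0xC30 -> emit C3; bytes_emitted=7

Answer: DC A5 0D A7 67 56 C3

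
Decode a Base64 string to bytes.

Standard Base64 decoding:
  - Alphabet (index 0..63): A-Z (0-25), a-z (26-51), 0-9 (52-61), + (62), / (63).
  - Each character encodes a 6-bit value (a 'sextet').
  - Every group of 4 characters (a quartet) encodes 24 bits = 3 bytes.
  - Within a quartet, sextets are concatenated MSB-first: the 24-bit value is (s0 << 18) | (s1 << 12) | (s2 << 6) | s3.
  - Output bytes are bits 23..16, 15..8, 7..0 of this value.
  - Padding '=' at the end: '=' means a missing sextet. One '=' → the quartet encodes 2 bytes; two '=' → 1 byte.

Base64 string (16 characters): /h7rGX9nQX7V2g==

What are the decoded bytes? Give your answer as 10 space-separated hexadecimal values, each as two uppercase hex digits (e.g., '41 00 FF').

After char 0 ('/'=63): chars_in_quartet=1 acc=0x3F bytes_emitted=0
After char 1 ('h'=33): chars_in_quartet=2 acc=0xFE1 bytes_emitted=0
After char 2 ('7'=59): chars_in_quartet=3 acc=0x3F87B bytes_emitted=0
After char 3 ('r'=43): chars_in_quartet=4 acc=0xFE1EEB -> emit FE 1E EB, reset; bytes_emitted=3
After char 4 ('G'=6): chars_in_quartet=1 acc=0x6 bytes_emitted=3
After char 5 ('X'=23): chars_in_quartet=2 acc=0x197 bytes_emitted=3
After char 6 ('9'=61): chars_in_quartet=3 acc=0x65FD bytes_emitted=3
After char 7 ('n'=39): chars_in_quartet=4 acc=0x197F67 -> emit 19 7F 67, reset; bytes_emitted=6
After char 8 ('Q'=16): chars_in_quartet=1 acc=0x10 bytes_emitted=6
After char 9 ('X'=23): chars_in_quartet=2 acc=0x417 bytes_emitted=6
After char 10 ('7'=59): chars_in_quartet=3 acc=0x105FB bytes_emitted=6
After char 11 ('V'=21): chars_in_quartet=4 acc=0x417ED5 -> emit 41 7E D5, reset; bytes_emitted=9
After char 12 ('2'=54): chars_in_quartet=1 acc=0x36 bytes_emitted=9
After char 13 ('g'=32): chars_in_quartet=2 acc=0xDA0 bytes_emitted=9
Padding '==': partial quartet acc=0xDA0 -> emit DA; bytes_emitted=10

Answer: FE 1E EB 19 7F 67 41 7E D5 DA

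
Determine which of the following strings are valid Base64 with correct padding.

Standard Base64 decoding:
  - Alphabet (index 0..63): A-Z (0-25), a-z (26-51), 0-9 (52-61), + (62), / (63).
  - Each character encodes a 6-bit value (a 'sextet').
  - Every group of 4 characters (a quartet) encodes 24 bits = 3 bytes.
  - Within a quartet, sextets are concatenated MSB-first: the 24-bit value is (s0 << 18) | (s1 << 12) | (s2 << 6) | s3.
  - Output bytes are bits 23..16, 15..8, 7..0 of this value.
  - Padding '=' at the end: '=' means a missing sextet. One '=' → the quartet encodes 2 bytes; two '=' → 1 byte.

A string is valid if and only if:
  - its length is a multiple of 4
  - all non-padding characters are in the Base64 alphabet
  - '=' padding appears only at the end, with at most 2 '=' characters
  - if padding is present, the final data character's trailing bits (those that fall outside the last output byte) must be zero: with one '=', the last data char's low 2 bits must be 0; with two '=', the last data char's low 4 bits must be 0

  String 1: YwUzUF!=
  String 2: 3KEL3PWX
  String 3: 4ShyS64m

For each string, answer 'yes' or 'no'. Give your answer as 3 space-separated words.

Answer: no yes yes

Derivation:
String 1: 'YwUzUF!=' → invalid (bad char(s): ['!'])
String 2: '3KEL3PWX' → valid
String 3: '4ShyS64m' → valid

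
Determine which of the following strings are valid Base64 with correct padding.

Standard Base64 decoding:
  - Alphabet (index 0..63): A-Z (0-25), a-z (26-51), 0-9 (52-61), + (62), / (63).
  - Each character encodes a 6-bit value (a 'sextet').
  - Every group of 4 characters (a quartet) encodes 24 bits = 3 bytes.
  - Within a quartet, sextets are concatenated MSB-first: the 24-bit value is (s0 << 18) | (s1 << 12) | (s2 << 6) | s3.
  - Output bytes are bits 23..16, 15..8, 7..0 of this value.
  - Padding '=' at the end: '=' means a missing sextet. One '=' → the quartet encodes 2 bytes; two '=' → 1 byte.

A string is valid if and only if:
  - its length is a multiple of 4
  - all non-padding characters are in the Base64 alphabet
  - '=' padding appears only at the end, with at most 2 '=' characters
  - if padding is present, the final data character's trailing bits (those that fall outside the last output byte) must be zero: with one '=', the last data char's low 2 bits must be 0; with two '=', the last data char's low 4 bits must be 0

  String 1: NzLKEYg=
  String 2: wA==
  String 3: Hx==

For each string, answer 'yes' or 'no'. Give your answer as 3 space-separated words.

Answer: yes yes no

Derivation:
String 1: 'NzLKEYg=' → valid
String 2: 'wA==' → valid
String 3: 'Hx==' → invalid (bad trailing bits)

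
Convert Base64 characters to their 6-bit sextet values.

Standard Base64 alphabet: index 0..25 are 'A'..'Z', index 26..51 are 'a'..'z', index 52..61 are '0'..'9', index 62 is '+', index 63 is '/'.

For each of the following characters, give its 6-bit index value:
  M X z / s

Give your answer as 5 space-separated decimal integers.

'M': A..Z range, ord('M') − ord('A') = 12
'X': A..Z range, ord('X') − ord('A') = 23
'z': a..z range, 26 + ord('z') − ord('a') = 51
'/': index 63
's': a..z range, 26 + ord('s') − ord('a') = 44

Answer: 12 23 51 63 44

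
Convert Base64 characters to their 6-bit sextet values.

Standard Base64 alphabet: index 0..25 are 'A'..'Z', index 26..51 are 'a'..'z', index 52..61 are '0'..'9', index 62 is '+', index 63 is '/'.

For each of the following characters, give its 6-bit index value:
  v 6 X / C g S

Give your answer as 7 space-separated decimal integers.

'v': a..z range, 26 + ord('v') − ord('a') = 47
'6': 0..9 range, 52 + ord('6') − ord('0') = 58
'X': A..Z range, ord('X') − ord('A') = 23
'/': index 63
'C': A..Z range, ord('C') − ord('A') = 2
'g': a..z range, 26 + ord('g') − ord('a') = 32
'S': A..Z range, ord('S') − ord('A') = 18

Answer: 47 58 23 63 2 32 18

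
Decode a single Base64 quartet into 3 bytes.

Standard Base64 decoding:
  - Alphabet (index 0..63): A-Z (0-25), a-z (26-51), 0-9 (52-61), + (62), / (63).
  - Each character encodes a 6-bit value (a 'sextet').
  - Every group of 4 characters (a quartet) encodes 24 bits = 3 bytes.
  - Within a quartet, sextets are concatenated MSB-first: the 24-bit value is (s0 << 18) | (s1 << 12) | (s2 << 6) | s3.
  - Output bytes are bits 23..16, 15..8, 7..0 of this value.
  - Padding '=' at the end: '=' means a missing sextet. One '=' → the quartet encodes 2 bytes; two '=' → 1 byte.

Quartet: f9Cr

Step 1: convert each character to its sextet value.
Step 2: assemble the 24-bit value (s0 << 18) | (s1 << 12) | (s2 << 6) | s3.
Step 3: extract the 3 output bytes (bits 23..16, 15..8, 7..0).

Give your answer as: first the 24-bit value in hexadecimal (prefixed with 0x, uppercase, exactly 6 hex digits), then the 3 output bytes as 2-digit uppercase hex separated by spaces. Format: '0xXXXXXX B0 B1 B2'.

Answer: 0x7FD0AB 7F D0 AB

Derivation:
Sextets: f=31, 9=61, C=2, r=43
24-bit: (31<<18) | (61<<12) | (2<<6) | 43
      = 0x7C0000 | 0x03D000 | 0x000080 | 0x00002B
      = 0x7FD0AB
Bytes: (v>>16)&0xFF=7F, (v>>8)&0xFF=D0, v&0xFF=AB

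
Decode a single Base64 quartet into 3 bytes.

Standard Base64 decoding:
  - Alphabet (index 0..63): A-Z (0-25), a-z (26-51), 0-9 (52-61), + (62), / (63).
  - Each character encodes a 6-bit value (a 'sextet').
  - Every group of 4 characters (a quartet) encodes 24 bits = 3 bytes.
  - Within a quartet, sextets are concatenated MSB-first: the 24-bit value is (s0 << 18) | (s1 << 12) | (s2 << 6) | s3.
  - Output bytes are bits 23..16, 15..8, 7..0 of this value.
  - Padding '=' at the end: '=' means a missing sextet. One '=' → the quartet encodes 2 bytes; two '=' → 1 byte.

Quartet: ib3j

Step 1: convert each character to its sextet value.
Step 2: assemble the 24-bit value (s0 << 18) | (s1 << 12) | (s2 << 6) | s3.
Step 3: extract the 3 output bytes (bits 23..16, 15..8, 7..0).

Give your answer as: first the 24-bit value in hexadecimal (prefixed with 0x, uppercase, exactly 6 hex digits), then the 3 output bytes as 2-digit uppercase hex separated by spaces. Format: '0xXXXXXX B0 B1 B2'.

Sextets: i=34, b=27, 3=55, j=35
24-bit: (34<<18) | (27<<12) | (55<<6) | 35
      = 0x880000 | 0x01B000 | 0x000DC0 | 0x000023
      = 0x89BDE3
Bytes: (v>>16)&0xFF=89, (v>>8)&0xFF=BD, v&0xFF=E3

Answer: 0x89BDE3 89 BD E3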